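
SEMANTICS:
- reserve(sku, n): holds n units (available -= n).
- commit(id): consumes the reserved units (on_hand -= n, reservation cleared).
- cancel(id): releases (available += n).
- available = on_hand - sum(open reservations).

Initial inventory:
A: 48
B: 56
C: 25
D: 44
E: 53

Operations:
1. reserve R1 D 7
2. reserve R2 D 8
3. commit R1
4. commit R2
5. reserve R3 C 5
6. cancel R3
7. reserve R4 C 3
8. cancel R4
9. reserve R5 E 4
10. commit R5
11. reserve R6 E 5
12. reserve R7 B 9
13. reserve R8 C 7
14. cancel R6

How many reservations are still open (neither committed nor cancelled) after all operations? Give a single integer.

Step 1: reserve R1 D 7 -> on_hand[A=48 B=56 C=25 D=44 E=53] avail[A=48 B=56 C=25 D=37 E=53] open={R1}
Step 2: reserve R2 D 8 -> on_hand[A=48 B=56 C=25 D=44 E=53] avail[A=48 B=56 C=25 D=29 E=53] open={R1,R2}
Step 3: commit R1 -> on_hand[A=48 B=56 C=25 D=37 E=53] avail[A=48 B=56 C=25 D=29 E=53] open={R2}
Step 4: commit R2 -> on_hand[A=48 B=56 C=25 D=29 E=53] avail[A=48 B=56 C=25 D=29 E=53] open={}
Step 5: reserve R3 C 5 -> on_hand[A=48 B=56 C=25 D=29 E=53] avail[A=48 B=56 C=20 D=29 E=53] open={R3}
Step 6: cancel R3 -> on_hand[A=48 B=56 C=25 D=29 E=53] avail[A=48 B=56 C=25 D=29 E=53] open={}
Step 7: reserve R4 C 3 -> on_hand[A=48 B=56 C=25 D=29 E=53] avail[A=48 B=56 C=22 D=29 E=53] open={R4}
Step 8: cancel R4 -> on_hand[A=48 B=56 C=25 D=29 E=53] avail[A=48 B=56 C=25 D=29 E=53] open={}
Step 9: reserve R5 E 4 -> on_hand[A=48 B=56 C=25 D=29 E=53] avail[A=48 B=56 C=25 D=29 E=49] open={R5}
Step 10: commit R5 -> on_hand[A=48 B=56 C=25 D=29 E=49] avail[A=48 B=56 C=25 D=29 E=49] open={}
Step 11: reserve R6 E 5 -> on_hand[A=48 B=56 C=25 D=29 E=49] avail[A=48 B=56 C=25 D=29 E=44] open={R6}
Step 12: reserve R7 B 9 -> on_hand[A=48 B=56 C=25 D=29 E=49] avail[A=48 B=47 C=25 D=29 E=44] open={R6,R7}
Step 13: reserve R8 C 7 -> on_hand[A=48 B=56 C=25 D=29 E=49] avail[A=48 B=47 C=18 D=29 E=44] open={R6,R7,R8}
Step 14: cancel R6 -> on_hand[A=48 B=56 C=25 D=29 E=49] avail[A=48 B=47 C=18 D=29 E=49] open={R7,R8}
Open reservations: ['R7', 'R8'] -> 2

Answer: 2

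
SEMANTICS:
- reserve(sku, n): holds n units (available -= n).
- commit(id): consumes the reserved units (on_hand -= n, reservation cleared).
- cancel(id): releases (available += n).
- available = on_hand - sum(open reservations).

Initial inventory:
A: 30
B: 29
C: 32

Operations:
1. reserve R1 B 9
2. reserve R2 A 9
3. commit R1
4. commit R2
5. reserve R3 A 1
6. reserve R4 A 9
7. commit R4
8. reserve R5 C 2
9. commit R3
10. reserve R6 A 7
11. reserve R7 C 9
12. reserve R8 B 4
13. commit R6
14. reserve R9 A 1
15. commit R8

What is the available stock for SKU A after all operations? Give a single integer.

Step 1: reserve R1 B 9 -> on_hand[A=30 B=29 C=32] avail[A=30 B=20 C=32] open={R1}
Step 2: reserve R2 A 9 -> on_hand[A=30 B=29 C=32] avail[A=21 B=20 C=32] open={R1,R2}
Step 3: commit R1 -> on_hand[A=30 B=20 C=32] avail[A=21 B=20 C=32] open={R2}
Step 4: commit R2 -> on_hand[A=21 B=20 C=32] avail[A=21 B=20 C=32] open={}
Step 5: reserve R3 A 1 -> on_hand[A=21 B=20 C=32] avail[A=20 B=20 C=32] open={R3}
Step 6: reserve R4 A 9 -> on_hand[A=21 B=20 C=32] avail[A=11 B=20 C=32] open={R3,R4}
Step 7: commit R4 -> on_hand[A=12 B=20 C=32] avail[A=11 B=20 C=32] open={R3}
Step 8: reserve R5 C 2 -> on_hand[A=12 B=20 C=32] avail[A=11 B=20 C=30] open={R3,R5}
Step 9: commit R3 -> on_hand[A=11 B=20 C=32] avail[A=11 B=20 C=30] open={R5}
Step 10: reserve R6 A 7 -> on_hand[A=11 B=20 C=32] avail[A=4 B=20 C=30] open={R5,R6}
Step 11: reserve R7 C 9 -> on_hand[A=11 B=20 C=32] avail[A=4 B=20 C=21] open={R5,R6,R7}
Step 12: reserve R8 B 4 -> on_hand[A=11 B=20 C=32] avail[A=4 B=16 C=21] open={R5,R6,R7,R8}
Step 13: commit R6 -> on_hand[A=4 B=20 C=32] avail[A=4 B=16 C=21] open={R5,R7,R8}
Step 14: reserve R9 A 1 -> on_hand[A=4 B=20 C=32] avail[A=3 B=16 C=21] open={R5,R7,R8,R9}
Step 15: commit R8 -> on_hand[A=4 B=16 C=32] avail[A=3 B=16 C=21] open={R5,R7,R9}
Final available[A] = 3

Answer: 3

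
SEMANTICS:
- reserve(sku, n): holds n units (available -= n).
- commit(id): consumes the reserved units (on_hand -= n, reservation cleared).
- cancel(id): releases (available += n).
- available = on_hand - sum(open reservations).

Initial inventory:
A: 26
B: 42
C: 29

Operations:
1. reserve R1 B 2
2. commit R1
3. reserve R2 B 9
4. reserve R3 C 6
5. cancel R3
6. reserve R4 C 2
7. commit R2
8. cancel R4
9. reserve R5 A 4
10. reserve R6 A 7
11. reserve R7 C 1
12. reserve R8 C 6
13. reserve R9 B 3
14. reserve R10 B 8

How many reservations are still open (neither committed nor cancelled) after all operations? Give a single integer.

Step 1: reserve R1 B 2 -> on_hand[A=26 B=42 C=29] avail[A=26 B=40 C=29] open={R1}
Step 2: commit R1 -> on_hand[A=26 B=40 C=29] avail[A=26 B=40 C=29] open={}
Step 3: reserve R2 B 9 -> on_hand[A=26 B=40 C=29] avail[A=26 B=31 C=29] open={R2}
Step 4: reserve R3 C 6 -> on_hand[A=26 B=40 C=29] avail[A=26 B=31 C=23] open={R2,R3}
Step 5: cancel R3 -> on_hand[A=26 B=40 C=29] avail[A=26 B=31 C=29] open={R2}
Step 6: reserve R4 C 2 -> on_hand[A=26 B=40 C=29] avail[A=26 B=31 C=27] open={R2,R4}
Step 7: commit R2 -> on_hand[A=26 B=31 C=29] avail[A=26 B=31 C=27] open={R4}
Step 8: cancel R4 -> on_hand[A=26 B=31 C=29] avail[A=26 B=31 C=29] open={}
Step 9: reserve R5 A 4 -> on_hand[A=26 B=31 C=29] avail[A=22 B=31 C=29] open={R5}
Step 10: reserve R6 A 7 -> on_hand[A=26 B=31 C=29] avail[A=15 B=31 C=29] open={R5,R6}
Step 11: reserve R7 C 1 -> on_hand[A=26 B=31 C=29] avail[A=15 B=31 C=28] open={R5,R6,R7}
Step 12: reserve R8 C 6 -> on_hand[A=26 B=31 C=29] avail[A=15 B=31 C=22] open={R5,R6,R7,R8}
Step 13: reserve R9 B 3 -> on_hand[A=26 B=31 C=29] avail[A=15 B=28 C=22] open={R5,R6,R7,R8,R9}
Step 14: reserve R10 B 8 -> on_hand[A=26 B=31 C=29] avail[A=15 B=20 C=22] open={R10,R5,R6,R7,R8,R9}
Open reservations: ['R10', 'R5', 'R6', 'R7', 'R8', 'R9'] -> 6

Answer: 6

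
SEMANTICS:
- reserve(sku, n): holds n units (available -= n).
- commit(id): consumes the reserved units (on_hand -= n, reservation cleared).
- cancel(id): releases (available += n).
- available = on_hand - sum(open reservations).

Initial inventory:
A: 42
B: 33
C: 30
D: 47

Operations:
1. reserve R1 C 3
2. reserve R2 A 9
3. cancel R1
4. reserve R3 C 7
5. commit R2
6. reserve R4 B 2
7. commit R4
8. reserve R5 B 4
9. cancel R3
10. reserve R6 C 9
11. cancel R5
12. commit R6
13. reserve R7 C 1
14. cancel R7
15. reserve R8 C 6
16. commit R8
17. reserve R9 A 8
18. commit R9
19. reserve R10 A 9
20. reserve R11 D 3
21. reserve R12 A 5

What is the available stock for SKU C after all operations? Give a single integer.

Answer: 15

Derivation:
Step 1: reserve R1 C 3 -> on_hand[A=42 B=33 C=30 D=47] avail[A=42 B=33 C=27 D=47] open={R1}
Step 2: reserve R2 A 9 -> on_hand[A=42 B=33 C=30 D=47] avail[A=33 B=33 C=27 D=47] open={R1,R2}
Step 3: cancel R1 -> on_hand[A=42 B=33 C=30 D=47] avail[A=33 B=33 C=30 D=47] open={R2}
Step 4: reserve R3 C 7 -> on_hand[A=42 B=33 C=30 D=47] avail[A=33 B=33 C=23 D=47] open={R2,R3}
Step 5: commit R2 -> on_hand[A=33 B=33 C=30 D=47] avail[A=33 B=33 C=23 D=47] open={R3}
Step 6: reserve R4 B 2 -> on_hand[A=33 B=33 C=30 D=47] avail[A=33 B=31 C=23 D=47] open={R3,R4}
Step 7: commit R4 -> on_hand[A=33 B=31 C=30 D=47] avail[A=33 B=31 C=23 D=47] open={R3}
Step 8: reserve R5 B 4 -> on_hand[A=33 B=31 C=30 D=47] avail[A=33 B=27 C=23 D=47] open={R3,R5}
Step 9: cancel R3 -> on_hand[A=33 B=31 C=30 D=47] avail[A=33 B=27 C=30 D=47] open={R5}
Step 10: reserve R6 C 9 -> on_hand[A=33 B=31 C=30 D=47] avail[A=33 B=27 C=21 D=47] open={R5,R6}
Step 11: cancel R5 -> on_hand[A=33 B=31 C=30 D=47] avail[A=33 B=31 C=21 D=47] open={R6}
Step 12: commit R6 -> on_hand[A=33 B=31 C=21 D=47] avail[A=33 B=31 C=21 D=47] open={}
Step 13: reserve R7 C 1 -> on_hand[A=33 B=31 C=21 D=47] avail[A=33 B=31 C=20 D=47] open={R7}
Step 14: cancel R7 -> on_hand[A=33 B=31 C=21 D=47] avail[A=33 B=31 C=21 D=47] open={}
Step 15: reserve R8 C 6 -> on_hand[A=33 B=31 C=21 D=47] avail[A=33 B=31 C=15 D=47] open={R8}
Step 16: commit R8 -> on_hand[A=33 B=31 C=15 D=47] avail[A=33 B=31 C=15 D=47] open={}
Step 17: reserve R9 A 8 -> on_hand[A=33 B=31 C=15 D=47] avail[A=25 B=31 C=15 D=47] open={R9}
Step 18: commit R9 -> on_hand[A=25 B=31 C=15 D=47] avail[A=25 B=31 C=15 D=47] open={}
Step 19: reserve R10 A 9 -> on_hand[A=25 B=31 C=15 D=47] avail[A=16 B=31 C=15 D=47] open={R10}
Step 20: reserve R11 D 3 -> on_hand[A=25 B=31 C=15 D=47] avail[A=16 B=31 C=15 D=44] open={R10,R11}
Step 21: reserve R12 A 5 -> on_hand[A=25 B=31 C=15 D=47] avail[A=11 B=31 C=15 D=44] open={R10,R11,R12}
Final available[C] = 15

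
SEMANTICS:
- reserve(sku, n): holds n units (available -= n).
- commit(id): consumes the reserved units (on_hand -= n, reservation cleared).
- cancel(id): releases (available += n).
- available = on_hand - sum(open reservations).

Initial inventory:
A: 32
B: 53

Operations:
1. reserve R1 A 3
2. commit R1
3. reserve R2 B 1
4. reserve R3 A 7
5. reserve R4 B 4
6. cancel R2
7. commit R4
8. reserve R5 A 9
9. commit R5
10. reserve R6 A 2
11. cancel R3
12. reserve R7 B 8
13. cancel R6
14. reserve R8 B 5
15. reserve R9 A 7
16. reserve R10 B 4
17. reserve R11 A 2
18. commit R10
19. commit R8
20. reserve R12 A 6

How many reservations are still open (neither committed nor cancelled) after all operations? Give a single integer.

Step 1: reserve R1 A 3 -> on_hand[A=32 B=53] avail[A=29 B=53] open={R1}
Step 2: commit R1 -> on_hand[A=29 B=53] avail[A=29 B=53] open={}
Step 3: reserve R2 B 1 -> on_hand[A=29 B=53] avail[A=29 B=52] open={R2}
Step 4: reserve R3 A 7 -> on_hand[A=29 B=53] avail[A=22 B=52] open={R2,R3}
Step 5: reserve R4 B 4 -> on_hand[A=29 B=53] avail[A=22 B=48] open={R2,R3,R4}
Step 6: cancel R2 -> on_hand[A=29 B=53] avail[A=22 B=49] open={R3,R4}
Step 7: commit R4 -> on_hand[A=29 B=49] avail[A=22 B=49] open={R3}
Step 8: reserve R5 A 9 -> on_hand[A=29 B=49] avail[A=13 B=49] open={R3,R5}
Step 9: commit R5 -> on_hand[A=20 B=49] avail[A=13 B=49] open={R3}
Step 10: reserve R6 A 2 -> on_hand[A=20 B=49] avail[A=11 B=49] open={R3,R6}
Step 11: cancel R3 -> on_hand[A=20 B=49] avail[A=18 B=49] open={R6}
Step 12: reserve R7 B 8 -> on_hand[A=20 B=49] avail[A=18 B=41] open={R6,R7}
Step 13: cancel R6 -> on_hand[A=20 B=49] avail[A=20 B=41] open={R7}
Step 14: reserve R8 B 5 -> on_hand[A=20 B=49] avail[A=20 B=36] open={R7,R8}
Step 15: reserve R9 A 7 -> on_hand[A=20 B=49] avail[A=13 B=36] open={R7,R8,R9}
Step 16: reserve R10 B 4 -> on_hand[A=20 B=49] avail[A=13 B=32] open={R10,R7,R8,R9}
Step 17: reserve R11 A 2 -> on_hand[A=20 B=49] avail[A=11 B=32] open={R10,R11,R7,R8,R9}
Step 18: commit R10 -> on_hand[A=20 B=45] avail[A=11 B=32] open={R11,R7,R8,R9}
Step 19: commit R8 -> on_hand[A=20 B=40] avail[A=11 B=32] open={R11,R7,R9}
Step 20: reserve R12 A 6 -> on_hand[A=20 B=40] avail[A=5 B=32] open={R11,R12,R7,R9}
Open reservations: ['R11', 'R12', 'R7', 'R9'] -> 4

Answer: 4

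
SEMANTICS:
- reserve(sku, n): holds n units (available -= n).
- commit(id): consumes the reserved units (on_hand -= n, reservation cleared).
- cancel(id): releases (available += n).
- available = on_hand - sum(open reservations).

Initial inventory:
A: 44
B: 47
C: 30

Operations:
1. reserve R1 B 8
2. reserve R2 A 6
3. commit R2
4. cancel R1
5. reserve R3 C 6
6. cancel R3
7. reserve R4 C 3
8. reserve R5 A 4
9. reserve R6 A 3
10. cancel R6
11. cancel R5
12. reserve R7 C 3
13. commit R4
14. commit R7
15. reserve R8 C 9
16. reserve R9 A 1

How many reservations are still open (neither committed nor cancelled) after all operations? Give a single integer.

Answer: 2

Derivation:
Step 1: reserve R1 B 8 -> on_hand[A=44 B=47 C=30] avail[A=44 B=39 C=30] open={R1}
Step 2: reserve R2 A 6 -> on_hand[A=44 B=47 C=30] avail[A=38 B=39 C=30] open={R1,R2}
Step 3: commit R2 -> on_hand[A=38 B=47 C=30] avail[A=38 B=39 C=30] open={R1}
Step 4: cancel R1 -> on_hand[A=38 B=47 C=30] avail[A=38 B=47 C=30] open={}
Step 5: reserve R3 C 6 -> on_hand[A=38 B=47 C=30] avail[A=38 B=47 C=24] open={R3}
Step 6: cancel R3 -> on_hand[A=38 B=47 C=30] avail[A=38 B=47 C=30] open={}
Step 7: reserve R4 C 3 -> on_hand[A=38 B=47 C=30] avail[A=38 B=47 C=27] open={R4}
Step 8: reserve R5 A 4 -> on_hand[A=38 B=47 C=30] avail[A=34 B=47 C=27] open={R4,R5}
Step 9: reserve R6 A 3 -> on_hand[A=38 B=47 C=30] avail[A=31 B=47 C=27] open={R4,R5,R6}
Step 10: cancel R6 -> on_hand[A=38 B=47 C=30] avail[A=34 B=47 C=27] open={R4,R5}
Step 11: cancel R5 -> on_hand[A=38 B=47 C=30] avail[A=38 B=47 C=27] open={R4}
Step 12: reserve R7 C 3 -> on_hand[A=38 B=47 C=30] avail[A=38 B=47 C=24] open={R4,R7}
Step 13: commit R4 -> on_hand[A=38 B=47 C=27] avail[A=38 B=47 C=24] open={R7}
Step 14: commit R7 -> on_hand[A=38 B=47 C=24] avail[A=38 B=47 C=24] open={}
Step 15: reserve R8 C 9 -> on_hand[A=38 B=47 C=24] avail[A=38 B=47 C=15] open={R8}
Step 16: reserve R9 A 1 -> on_hand[A=38 B=47 C=24] avail[A=37 B=47 C=15] open={R8,R9}
Open reservations: ['R8', 'R9'] -> 2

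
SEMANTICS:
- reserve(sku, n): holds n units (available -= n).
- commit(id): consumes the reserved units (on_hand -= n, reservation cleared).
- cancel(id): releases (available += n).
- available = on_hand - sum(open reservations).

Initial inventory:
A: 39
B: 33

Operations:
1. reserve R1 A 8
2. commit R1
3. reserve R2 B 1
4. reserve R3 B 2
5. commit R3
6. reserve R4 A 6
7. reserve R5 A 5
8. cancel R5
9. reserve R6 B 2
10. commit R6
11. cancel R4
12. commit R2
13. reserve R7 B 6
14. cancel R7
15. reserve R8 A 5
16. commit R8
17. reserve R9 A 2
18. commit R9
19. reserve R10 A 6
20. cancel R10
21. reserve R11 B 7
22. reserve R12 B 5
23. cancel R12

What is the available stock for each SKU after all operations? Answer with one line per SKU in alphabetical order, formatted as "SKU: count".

Answer: A: 24
B: 21

Derivation:
Step 1: reserve R1 A 8 -> on_hand[A=39 B=33] avail[A=31 B=33] open={R1}
Step 2: commit R1 -> on_hand[A=31 B=33] avail[A=31 B=33] open={}
Step 3: reserve R2 B 1 -> on_hand[A=31 B=33] avail[A=31 B=32] open={R2}
Step 4: reserve R3 B 2 -> on_hand[A=31 B=33] avail[A=31 B=30] open={R2,R3}
Step 5: commit R3 -> on_hand[A=31 B=31] avail[A=31 B=30] open={R2}
Step 6: reserve R4 A 6 -> on_hand[A=31 B=31] avail[A=25 B=30] open={R2,R4}
Step 7: reserve R5 A 5 -> on_hand[A=31 B=31] avail[A=20 B=30] open={R2,R4,R5}
Step 8: cancel R5 -> on_hand[A=31 B=31] avail[A=25 B=30] open={R2,R4}
Step 9: reserve R6 B 2 -> on_hand[A=31 B=31] avail[A=25 B=28] open={R2,R4,R6}
Step 10: commit R6 -> on_hand[A=31 B=29] avail[A=25 B=28] open={R2,R4}
Step 11: cancel R4 -> on_hand[A=31 B=29] avail[A=31 B=28] open={R2}
Step 12: commit R2 -> on_hand[A=31 B=28] avail[A=31 B=28] open={}
Step 13: reserve R7 B 6 -> on_hand[A=31 B=28] avail[A=31 B=22] open={R7}
Step 14: cancel R7 -> on_hand[A=31 B=28] avail[A=31 B=28] open={}
Step 15: reserve R8 A 5 -> on_hand[A=31 B=28] avail[A=26 B=28] open={R8}
Step 16: commit R8 -> on_hand[A=26 B=28] avail[A=26 B=28] open={}
Step 17: reserve R9 A 2 -> on_hand[A=26 B=28] avail[A=24 B=28] open={R9}
Step 18: commit R9 -> on_hand[A=24 B=28] avail[A=24 B=28] open={}
Step 19: reserve R10 A 6 -> on_hand[A=24 B=28] avail[A=18 B=28] open={R10}
Step 20: cancel R10 -> on_hand[A=24 B=28] avail[A=24 B=28] open={}
Step 21: reserve R11 B 7 -> on_hand[A=24 B=28] avail[A=24 B=21] open={R11}
Step 22: reserve R12 B 5 -> on_hand[A=24 B=28] avail[A=24 B=16] open={R11,R12}
Step 23: cancel R12 -> on_hand[A=24 B=28] avail[A=24 B=21] open={R11}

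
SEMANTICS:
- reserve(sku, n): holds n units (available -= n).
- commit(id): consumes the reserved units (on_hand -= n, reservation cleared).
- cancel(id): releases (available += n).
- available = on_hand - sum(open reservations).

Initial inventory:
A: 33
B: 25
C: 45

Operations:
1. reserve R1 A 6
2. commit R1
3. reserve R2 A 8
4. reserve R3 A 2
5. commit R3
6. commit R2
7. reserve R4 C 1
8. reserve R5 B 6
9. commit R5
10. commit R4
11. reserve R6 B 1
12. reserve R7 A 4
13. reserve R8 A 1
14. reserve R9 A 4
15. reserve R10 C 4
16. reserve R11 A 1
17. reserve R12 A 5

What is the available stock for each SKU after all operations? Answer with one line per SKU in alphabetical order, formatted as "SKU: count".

Step 1: reserve R1 A 6 -> on_hand[A=33 B=25 C=45] avail[A=27 B=25 C=45] open={R1}
Step 2: commit R1 -> on_hand[A=27 B=25 C=45] avail[A=27 B=25 C=45] open={}
Step 3: reserve R2 A 8 -> on_hand[A=27 B=25 C=45] avail[A=19 B=25 C=45] open={R2}
Step 4: reserve R3 A 2 -> on_hand[A=27 B=25 C=45] avail[A=17 B=25 C=45] open={R2,R3}
Step 5: commit R3 -> on_hand[A=25 B=25 C=45] avail[A=17 B=25 C=45] open={R2}
Step 6: commit R2 -> on_hand[A=17 B=25 C=45] avail[A=17 B=25 C=45] open={}
Step 7: reserve R4 C 1 -> on_hand[A=17 B=25 C=45] avail[A=17 B=25 C=44] open={R4}
Step 8: reserve R5 B 6 -> on_hand[A=17 B=25 C=45] avail[A=17 B=19 C=44] open={R4,R5}
Step 9: commit R5 -> on_hand[A=17 B=19 C=45] avail[A=17 B=19 C=44] open={R4}
Step 10: commit R4 -> on_hand[A=17 B=19 C=44] avail[A=17 B=19 C=44] open={}
Step 11: reserve R6 B 1 -> on_hand[A=17 B=19 C=44] avail[A=17 B=18 C=44] open={R6}
Step 12: reserve R7 A 4 -> on_hand[A=17 B=19 C=44] avail[A=13 B=18 C=44] open={R6,R7}
Step 13: reserve R8 A 1 -> on_hand[A=17 B=19 C=44] avail[A=12 B=18 C=44] open={R6,R7,R8}
Step 14: reserve R9 A 4 -> on_hand[A=17 B=19 C=44] avail[A=8 B=18 C=44] open={R6,R7,R8,R9}
Step 15: reserve R10 C 4 -> on_hand[A=17 B=19 C=44] avail[A=8 B=18 C=40] open={R10,R6,R7,R8,R9}
Step 16: reserve R11 A 1 -> on_hand[A=17 B=19 C=44] avail[A=7 B=18 C=40] open={R10,R11,R6,R7,R8,R9}
Step 17: reserve R12 A 5 -> on_hand[A=17 B=19 C=44] avail[A=2 B=18 C=40] open={R10,R11,R12,R6,R7,R8,R9}

Answer: A: 2
B: 18
C: 40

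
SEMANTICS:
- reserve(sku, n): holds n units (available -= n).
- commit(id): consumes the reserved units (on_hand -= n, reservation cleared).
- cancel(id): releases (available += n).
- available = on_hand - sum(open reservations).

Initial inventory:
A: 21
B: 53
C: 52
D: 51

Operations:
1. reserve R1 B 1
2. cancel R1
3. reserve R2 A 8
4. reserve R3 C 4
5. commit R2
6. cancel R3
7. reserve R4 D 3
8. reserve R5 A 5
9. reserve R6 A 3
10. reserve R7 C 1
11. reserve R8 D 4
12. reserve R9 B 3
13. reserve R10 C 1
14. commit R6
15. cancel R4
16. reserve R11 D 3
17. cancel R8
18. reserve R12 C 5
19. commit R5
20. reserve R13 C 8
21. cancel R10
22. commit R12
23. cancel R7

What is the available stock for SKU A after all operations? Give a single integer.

Step 1: reserve R1 B 1 -> on_hand[A=21 B=53 C=52 D=51] avail[A=21 B=52 C=52 D=51] open={R1}
Step 2: cancel R1 -> on_hand[A=21 B=53 C=52 D=51] avail[A=21 B=53 C=52 D=51] open={}
Step 3: reserve R2 A 8 -> on_hand[A=21 B=53 C=52 D=51] avail[A=13 B=53 C=52 D=51] open={R2}
Step 4: reserve R3 C 4 -> on_hand[A=21 B=53 C=52 D=51] avail[A=13 B=53 C=48 D=51] open={R2,R3}
Step 5: commit R2 -> on_hand[A=13 B=53 C=52 D=51] avail[A=13 B=53 C=48 D=51] open={R3}
Step 6: cancel R3 -> on_hand[A=13 B=53 C=52 D=51] avail[A=13 B=53 C=52 D=51] open={}
Step 7: reserve R4 D 3 -> on_hand[A=13 B=53 C=52 D=51] avail[A=13 B=53 C=52 D=48] open={R4}
Step 8: reserve R5 A 5 -> on_hand[A=13 B=53 C=52 D=51] avail[A=8 B=53 C=52 D=48] open={R4,R5}
Step 9: reserve R6 A 3 -> on_hand[A=13 B=53 C=52 D=51] avail[A=5 B=53 C=52 D=48] open={R4,R5,R6}
Step 10: reserve R7 C 1 -> on_hand[A=13 B=53 C=52 D=51] avail[A=5 B=53 C=51 D=48] open={R4,R5,R6,R7}
Step 11: reserve R8 D 4 -> on_hand[A=13 B=53 C=52 D=51] avail[A=5 B=53 C=51 D=44] open={R4,R5,R6,R7,R8}
Step 12: reserve R9 B 3 -> on_hand[A=13 B=53 C=52 D=51] avail[A=5 B=50 C=51 D=44] open={R4,R5,R6,R7,R8,R9}
Step 13: reserve R10 C 1 -> on_hand[A=13 B=53 C=52 D=51] avail[A=5 B=50 C=50 D=44] open={R10,R4,R5,R6,R7,R8,R9}
Step 14: commit R6 -> on_hand[A=10 B=53 C=52 D=51] avail[A=5 B=50 C=50 D=44] open={R10,R4,R5,R7,R8,R9}
Step 15: cancel R4 -> on_hand[A=10 B=53 C=52 D=51] avail[A=5 B=50 C=50 D=47] open={R10,R5,R7,R8,R9}
Step 16: reserve R11 D 3 -> on_hand[A=10 B=53 C=52 D=51] avail[A=5 B=50 C=50 D=44] open={R10,R11,R5,R7,R8,R9}
Step 17: cancel R8 -> on_hand[A=10 B=53 C=52 D=51] avail[A=5 B=50 C=50 D=48] open={R10,R11,R5,R7,R9}
Step 18: reserve R12 C 5 -> on_hand[A=10 B=53 C=52 D=51] avail[A=5 B=50 C=45 D=48] open={R10,R11,R12,R5,R7,R9}
Step 19: commit R5 -> on_hand[A=5 B=53 C=52 D=51] avail[A=5 B=50 C=45 D=48] open={R10,R11,R12,R7,R9}
Step 20: reserve R13 C 8 -> on_hand[A=5 B=53 C=52 D=51] avail[A=5 B=50 C=37 D=48] open={R10,R11,R12,R13,R7,R9}
Step 21: cancel R10 -> on_hand[A=5 B=53 C=52 D=51] avail[A=5 B=50 C=38 D=48] open={R11,R12,R13,R7,R9}
Step 22: commit R12 -> on_hand[A=5 B=53 C=47 D=51] avail[A=5 B=50 C=38 D=48] open={R11,R13,R7,R9}
Step 23: cancel R7 -> on_hand[A=5 B=53 C=47 D=51] avail[A=5 B=50 C=39 D=48] open={R11,R13,R9}
Final available[A] = 5

Answer: 5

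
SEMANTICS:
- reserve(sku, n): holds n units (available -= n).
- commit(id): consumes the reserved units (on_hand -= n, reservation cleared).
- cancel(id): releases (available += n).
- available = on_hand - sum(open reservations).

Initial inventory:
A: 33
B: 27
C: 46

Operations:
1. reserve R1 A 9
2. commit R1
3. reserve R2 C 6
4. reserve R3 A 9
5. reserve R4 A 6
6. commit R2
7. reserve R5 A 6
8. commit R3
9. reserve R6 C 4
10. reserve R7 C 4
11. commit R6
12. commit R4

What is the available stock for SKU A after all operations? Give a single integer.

Answer: 3

Derivation:
Step 1: reserve R1 A 9 -> on_hand[A=33 B=27 C=46] avail[A=24 B=27 C=46] open={R1}
Step 2: commit R1 -> on_hand[A=24 B=27 C=46] avail[A=24 B=27 C=46] open={}
Step 3: reserve R2 C 6 -> on_hand[A=24 B=27 C=46] avail[A=24 B=27 C=40] open={R2}
Step 4: reserve R3 A 9 -> on_hand[A=24 B=27 C=46] avail[A=15 B=27 C=40] open={R2,R3}
Step 5: reserve R4 A 6 -> on_hand[A=24 B=27 C=46] avail[A=9 B=27 C=40] open={R2,R3,R4}
Step 6: commit R2 -> on_hand[A=24 B=27 C=40] avail[A=9 B=27 C=40] open={R3,R4}
Step 7: reserve R5 A 6 -> on_hand[A=24 B=27 C=40] avail[A=3 B=27 C=40] open={R3,R4,R5}
Step 8: commit R3 -> on_hand[A=15 B=27 C=40] avail[A=3 B=27 C=40] open={R4,R5}
Step 9: reserve R6 C 4 -> on_hand[A=15 B=27 C=40] avail[A=3 B=27 C=36] open={R4,R5,R6}
Step 10: reserve R7 C 4 -> on_hand[A=15 B=27 C=40] avail[A=3 B=27 C=32] open={R4,R5,R6,R7}
Step 11: commit R6 -> on_hand[A=15 B=27 C=36] avail[A=3 B=27 C=32] open={R4,R5,R7}
Step 12: commit R4 -> on_hand[A=9 B=27 C=36] avail[A=3 B=27 C=32] open={R5,R7}
Final available[A] = 3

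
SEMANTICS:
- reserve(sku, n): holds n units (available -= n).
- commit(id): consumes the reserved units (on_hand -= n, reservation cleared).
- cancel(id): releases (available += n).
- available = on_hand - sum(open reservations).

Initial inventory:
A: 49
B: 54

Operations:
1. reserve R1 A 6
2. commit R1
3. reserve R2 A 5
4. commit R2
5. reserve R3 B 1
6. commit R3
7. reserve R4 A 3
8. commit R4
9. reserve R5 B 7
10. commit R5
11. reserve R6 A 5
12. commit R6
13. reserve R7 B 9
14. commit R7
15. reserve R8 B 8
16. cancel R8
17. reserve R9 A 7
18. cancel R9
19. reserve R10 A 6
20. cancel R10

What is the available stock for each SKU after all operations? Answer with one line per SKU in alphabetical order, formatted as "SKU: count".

Answer: A: 30
B: 37

Derivation:
Step 1: reserve R1 A 6 -> on_hand[A=49 B=54] avail[A=43 B=54] open={R1}
Step 2: commit R1 -> on_hand[A=43 B=54] avail[A=43 B=54] open={}
Step 3: reserve R2 A 5 -> on_hand[A=43 B=54] avail[A=38 B=54] open={R2}
Step 4: commit R2 -> on_hand[A=38 B=54] avail[A=38 B=54] open={}
Step 5: reserve R3 B 1 -> on_hand[A=38 B=54] avail[A=38 B=53] open={R3}
Step 6: commit R3 -> on_hand[A=38 B=53] avail[A=38 B=53] open={}
Step 7: reserve R4 A 3 -> on_hand[A=38 B=53] avail[A=35 B=53] open={R4}
Step 8: commit R4 -> on_hand[A=35 B=53] avail[A=35 B=53] open={}
Step 9: reserve R5 B 7 -> on_hand[A=35 B=53] avail[A=35 B=46] open={R5}
Step 10: commit R5 -> on_hand[A=35 B=46] avail[A=35 B=46] open={}
Step 11: reserve R6 A 5 -> on_hand[A=35 B=46] avail[A=30 B=46] open={R6}
Step 12: commit R6 -> on_hand[A=30 B=46] avail[A=30 B=46] open={}
Step 13: reserve R7 B 9 -> on_hand[A=30 B=46] avail[A=30 B=37] open={R7}
Step 14: commit R7 -> on_hand[A=30 B=37] avail[A=30 B=37] open={}
Step 15: reserve R8 B 8 -> on_hand[A=30 B=37] avail[A=30 B=29] open={R8}
Step 16: cancel R8 -> on_hand[A=30 B=37] avail[A=30 B=37] open={}
Step 17: reserve R9 A 7 -> on_hand[A=30 B=37] avail[A=23 B=37] open={R9}
Step 18: cancel R9 -> on_hand[A=30 B=37] avail[A=30 B=37] open={}
Step 19: reserve R10 A 6 -> on_hand[A=30 B=37] avail[A=24 B=37] open={R10}
Step 20: cancel R10 -> on_hand[A=30 B=37] avail[A=30 B=37] open={}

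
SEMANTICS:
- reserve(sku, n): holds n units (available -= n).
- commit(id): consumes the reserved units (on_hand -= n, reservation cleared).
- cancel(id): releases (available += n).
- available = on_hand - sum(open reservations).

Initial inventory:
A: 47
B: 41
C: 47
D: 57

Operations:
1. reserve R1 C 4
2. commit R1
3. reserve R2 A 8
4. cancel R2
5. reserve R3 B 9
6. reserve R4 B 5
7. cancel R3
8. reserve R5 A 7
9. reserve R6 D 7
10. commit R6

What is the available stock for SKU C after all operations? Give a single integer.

Step 1: reserve R1 C 4 -> on_hand[A=47 B=41 C=47 D=57] avail[A=47 B=41 C=43 D=57] open={R1}
Step 2: commit R1 -> on_hand[A=47 B=41 C=43 D=57] avail[A=47 B=41 C=43 D=57] open={}
Step 3: reserve R2 A 8 -> on_hand[A=47 B=41 C=43 D=57] avail[A=39 B=41 C=43 D=57] open={R2}
Step 4: cancel R2 -> on_hand[A=47 B=41 C=43 D=57] avail[A=47 B=41 C=43 D=57] open={}
Step 5: reserve R3 B 9 -> on_hand[A=47 B=41 C=43 D=57] avail[A=47 B=32 C=43 D=57] open={R3}
Step 6: reserve R4 B 5 -> on_hand[A=47 B=41 C=43 D=57] avail[A=47 B=27 C=43 D=57] open={R3,R4}
Step 7: cancel R3 -> on_hand[A=47 B=41 C=43 D=57] avail[A=47 B=36 C=43 D=57] open={R4}
Step 8: reserve R5 A 7 -> on_hand[A=47 B=41 C=43 D=57] avail[A=40 B=36 C=43 D=57] open={R4,R5}
Step 9: reserve R6 D 7 -> on_hand[A=47 B=41 C=43 D=57] avail[A=40 B=36 C=43 D=50] open={R4,R5,R6}
Step 10: commit R6 -> on_hand[A=47 B=41 C=43 D=50] avail[A=40 B=36 C=43 D=50] open={R4,R5}
Final available[C] = 43

Answer: 43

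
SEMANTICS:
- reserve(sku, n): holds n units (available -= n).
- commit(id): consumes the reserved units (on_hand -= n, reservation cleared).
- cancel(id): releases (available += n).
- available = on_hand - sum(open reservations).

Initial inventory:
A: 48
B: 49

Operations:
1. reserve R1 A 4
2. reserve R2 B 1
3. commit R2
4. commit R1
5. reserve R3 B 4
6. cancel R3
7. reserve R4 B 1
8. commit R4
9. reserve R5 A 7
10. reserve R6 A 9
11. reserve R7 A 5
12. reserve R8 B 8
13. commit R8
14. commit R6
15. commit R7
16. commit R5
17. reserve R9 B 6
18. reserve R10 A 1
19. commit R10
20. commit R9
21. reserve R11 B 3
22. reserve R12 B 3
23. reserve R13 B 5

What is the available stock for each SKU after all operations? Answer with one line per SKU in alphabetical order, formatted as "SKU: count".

Answer: A: 22
B: 22

Derivation:
Step 1: reserve R1 A 4 -> on_hand[A=48 B=49] avail[A=44 B=49] open={R1}
Step 2: reserve R2 B 1 -> on_hand[A=48 B=49] avail[A=44 B=48] open={R1,R2}
Step 3: commit R2 -> on_hand[A=48 B=48] avail[A=44 B=48] open={R1}
Step 4: commit R1 -> on_hand[A=44 B=48] avail[A=44 B=48] open={}
Step 5: reserve R3 B 4 -> on_hand[A=44 B=48] avail[A=44 B=44] open={R3}
Step 6: cancel R3 -> on_hand[A=44 B=48] avail[A=44 B=48] open={}
Step 7: reserve R4 B 1 -> on_hand[A=44 B=48] avail[A=44 B=47] open={R4}
Step 8: commit R4 -> on_hand[A=44 B=47] avail[A=44 B=47] open={}
Step 9: reserve R5 A 7 -> on_hand[A=44 B=47] avail[A=37 B=47] open={R5}
Step 10: reserve R6 A 9 -> on_hand[A=44 B=47] avail[A=28 B=47] open={R5,R6}
Step 11: reserve R7 A 5 -> on_hand[A=44 B=47] avail[A=23 B=47] open={R5,R6,R7}
Step 12: reserve R8 B 8 -> on_hand[A=44 B=47] avail[A=23 B=39] open={R5,R6,R7,R8}
Step 13: commit R8 -> on_hand[A=44 B=39] avail[A=23 B=39] open={R5,R6,R7}
Step 14: commit R6 -> on_hand[A=35 B=39] avail[A=23 B=39] open={R5,R7}
Step 15: commit R7 -> on_hand[A=30 B=39] avail[A=23 B=39] open={R5}
Step 16: commit R5 -> on_hand[A=23 B=39] avail[A=23 B=39] open={}
Step 17: reserve R9 B 6 -> on_hand[A=23 B=39] avail[A=23 B=33] open={R9}
Step 18: reserve R10 A 1 -> on_hand[A=23 B=39] avail[A=22 B=33] open={R10,R9}
Step 19: commit R10 -> on_hand[A=22 B=39] avail[A=22 B=33] open={R9}
Step 20: commit R9 -> on_hand[A=22 B=33] avail[A=22 B=33] open={}
Step 21: reserve R11 B 3 -> on_hand[A=22 B=33] avail[A=22 B=30] open={R11}
Step 22: reserve R12 B 3 -> on_hand[A=22 B=33] avail[A=22 B=27] open={R11,R12}
Step 23: reserve R13 B 5 -> on_hand[A=22 B=33] avail[A=22 B=22] open={R11,R12,R13}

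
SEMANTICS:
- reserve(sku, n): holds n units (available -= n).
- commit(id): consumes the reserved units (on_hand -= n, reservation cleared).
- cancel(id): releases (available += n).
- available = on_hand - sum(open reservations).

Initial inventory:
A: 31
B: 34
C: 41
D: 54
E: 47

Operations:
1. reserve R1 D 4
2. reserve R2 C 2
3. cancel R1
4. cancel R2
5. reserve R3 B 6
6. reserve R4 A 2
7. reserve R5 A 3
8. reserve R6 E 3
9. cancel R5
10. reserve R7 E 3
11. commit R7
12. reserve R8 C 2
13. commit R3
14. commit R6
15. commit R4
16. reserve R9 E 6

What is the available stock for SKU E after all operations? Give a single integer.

Answer: 35

Derivation:
Step 1: reserve R1 D 4 -> on_hand[A=31 B=34 C=41 D=54 E=47] avail[A=31 B=34 C=41 D=50 E=47] open={R1}
Step 2: reserve R2 C 2 -> on_hand[A=31 B=34 C=41 D=54 E=47] avail[A=31 B=34 C=39 D=50 E=47] open={R1,R2}
Step 3: cancel R1 -> on_hand[A=31 B=34 C=41 D=54 E=47] avail[A=31 B=34 C=39 D=54 E=47] open={R2}
Step 4: cancel R2 -> on_hand[A=31 B=34 C=41 D=54 E=47] avail[A=31 B=34 C=41 D=54 E=47] open={}
Step 5: reserve R3 B 6 -> on_hand[A=31 B=34 C=41 D=54 E=47] avail[A=31 B=28 C=41 D=54 E=47] open={R3}
Step 6: reserve R4 A 2 -> on_hand[A=31 B=34 C=41 D=54 E=47] avail[A=29 B=28 C=41 D=54 E=47] open={R3,R4}
Step 7: reserve R5 A 3 -> on_hand[A=31 B=34 C=41 D=54 E=47] avail[A=26 B=28 C=41 D=54 E=47] open={R3,R4,R5}
Step 8: reserve R6 E 3 -> on_hand[A=31 B=34 C=41 D=54 E=47] avail[A=26 B=28 C=41 D=54 E=44] open={R3,R4,R5,R6}
Step 9: cancel R5 -> on_hand[A=31 B=34 C=41 D=54 E=47] avail[A=29 B=28 C=41 D=54 E=44] open={R3,R4,R6}
Step 10: reserve R7 E 3 -> on_hand[A=31 B=34 C=41 D=54 E=47] avail[A=29 B=28 C=41 D=54 E=41] open={R3,R4,R6,R7}
Step 11: commit R7 -> on_hand[A=31 B=34 C=41 D=54 E=44] avail[A=29 B=28 C=41 D=54 E=41] open={R3,R4,R6}
Step 12: reserve R8 C 2 -> on_hand[A=31 B=34 C=41 D=54 E=44] avail[A=29 B=28 C=39 D=54 E=41] open={R3,R4,R6,R8}
Step 13: commit R3 -> on_hand[A=31 B=28 C=41 D=54 E=44] avail[A=29 B=28 C=39 D=54 E=41] open={R4,R6,R8}
Step 14: commit R6 -> on_hand[A=31 B=28 C=41 D=54 E=41] avail[A=29 B=28 C=39 D=54 E=41] open={R4,R8}
Step 15: commit R4 -> on_hand[A=29 B=28 C=41 D=54 E=41] avail[A=29 B=28 C=39 D=54 E=41] open={R8}
Step 16: reserve R9 E 6 -> on_hand[A=29 B=28 C=41 D=54 E=41] avail[A=29 B=28 C=39 D=54 E=35] open={R8,R9}
Final available[E] = 35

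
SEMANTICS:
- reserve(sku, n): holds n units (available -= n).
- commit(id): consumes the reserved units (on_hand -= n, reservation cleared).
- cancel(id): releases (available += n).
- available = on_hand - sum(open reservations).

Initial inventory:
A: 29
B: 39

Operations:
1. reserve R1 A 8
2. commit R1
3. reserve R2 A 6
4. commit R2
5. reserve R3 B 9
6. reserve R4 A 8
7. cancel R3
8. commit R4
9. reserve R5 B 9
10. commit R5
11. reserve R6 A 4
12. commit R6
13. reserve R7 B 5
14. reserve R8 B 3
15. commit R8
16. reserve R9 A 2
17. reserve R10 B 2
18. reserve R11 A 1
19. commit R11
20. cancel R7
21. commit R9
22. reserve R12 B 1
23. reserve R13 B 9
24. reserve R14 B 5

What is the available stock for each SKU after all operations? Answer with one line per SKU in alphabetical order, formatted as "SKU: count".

Answer: A: 0
B: 10

Derivation:
Step 1: reserve R1 A 8 -> on_hand[A=29 B=39] avail[A=21 B=39] open={R1}
Step 2: commit R1 -> on_hand[A=21 B=39] avail[A=21 B=39] open={}
Step 3: reserve R2 A 6 -> on_hand[A=21 B=39] avail[A=15 B=39] open={R2}
Step 4: commit R2 -> on_hand[A=15 B=39] avail[A=15 B=39] open={}
Step 5: reserve R3 B 9 -> on_hand[A=15 B=39] avail[A=15 B=30] open={R3}
Step 6: reserve R4 A 8 -> on_hand[A=15 B=39] avail[A=7 B=30] open={R3,R4}
Step 7: cancel R3 -> on_hand[A=15 B=39] avail[A=7 B=39] open={R4}
Step 8: commit R4 -> on_hand[A=7 B=39] avail[A=7 B=39] open={}
Step 9: reserve R5 B 9 -> on_hand[A=7 B=39] avail[A=7 B=30] open={R5}
Step 10: commit R5 -> on_hand[A=7 B=30] avail[A=7 B=30] open={}
Step 11: reserve R6 A 4 -> on_hand[A=7 B=30] avail[A=3 B=30] open={R6}
Step 12: commit R6 -> on_hand[A=3 B=30] avail[A=3 B=30] open={}
Step 13: reserve R7 B 5 -> on_hand[A=3 B=30] avail[A=3 B=25] open={R7}
Step 14: reserve R8 B 3 -> on_hand[A=3 B=30] avail[A=3 B=22] open={R7,R8}
Step 15: commit R8 -> on_hand[A=3 B=27] avail[A=3 B=22] open={R7}
Step 16: reserve R9 A 2 -> on_hand[A=3 B=27] avail[A=1 B=22] open={R7,R9}
Step 17: reserve R10 B 2 -> on_hand[A=3 B=27] avail[A=1 B=20] open={R10,R7,R9}
Step 18: reserve R11 A 1 -> on_hand[A=3 B=27] avail[A=0 B=20] open={R10,R11,R7,R9}
Step 19: commit R11 -> on_hand[A=2 B=27] avail[A=0 B=20] open={R10,R7,R9}
Step 20: cancel R7 -> on_hand[A=2 B=27] avail[A=0 B=25] open={R10,R9}
Step 21: commit R9 -> on_hand[A=0 B=27] avail[A=0 B=25] open={R10}
Step 22: reserve R12 B 1 -> on_hand[A=0 B=27] avail[A=0 B=24] open={R10,R12}
Step 23: reserve R13 B 9 -> on_hand[A=0 B=27] avail[A=0 B=15] open={R10,R12,R13}
Step 24: reserve R14 B 5 -> on_hand[A=0 B=27] avail[A=0 B=10] open={R10,R12,R13,R14}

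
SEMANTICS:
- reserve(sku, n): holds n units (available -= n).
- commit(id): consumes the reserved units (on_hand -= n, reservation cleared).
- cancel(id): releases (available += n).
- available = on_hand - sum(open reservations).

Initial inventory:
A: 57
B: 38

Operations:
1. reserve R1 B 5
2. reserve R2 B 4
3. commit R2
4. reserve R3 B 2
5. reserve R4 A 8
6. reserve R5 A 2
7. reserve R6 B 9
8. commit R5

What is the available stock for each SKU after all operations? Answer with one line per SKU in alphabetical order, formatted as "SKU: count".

Answer: A: 47
B: 18

Derivation:
Step 1: reserve R1 B 5 -> on_hand[A=57 B=38] avail[A=57 B=33] open={R1}
Step 2: reserve R2 B 4 -> on_hand[A=57 B=38] avail[A=57 B=29] open={R1,R2}
Step 3: commit R2 -> on_hand[A=57 B=34] avail[A=57 B=29] open={R1}
Step 4: reserve R3 B 2 -> on_hand[A=57 B=34] avail[A=57 B=27] open={R1,R3}
Step 5: reserve R4 A 8 -> on_hand[A=57 B=34] avail[A=49 B=27] open={R1,R3,R4}
Step 6: reserve R5 A 2 -> on_hand[A=57 B=34] avail[A=47 B=27] open={R1,R3,R4,R5}
Step 7: reserve R6 B 9 -> on_hand[A=57 B=34] avail[A=47 B=18] open={R1,R3,R4,R5,R6}
Step 8: commit R5 -> on_hand[A=55 B=34] avail[A=47 B=18] open={R1,R3,R4,R6}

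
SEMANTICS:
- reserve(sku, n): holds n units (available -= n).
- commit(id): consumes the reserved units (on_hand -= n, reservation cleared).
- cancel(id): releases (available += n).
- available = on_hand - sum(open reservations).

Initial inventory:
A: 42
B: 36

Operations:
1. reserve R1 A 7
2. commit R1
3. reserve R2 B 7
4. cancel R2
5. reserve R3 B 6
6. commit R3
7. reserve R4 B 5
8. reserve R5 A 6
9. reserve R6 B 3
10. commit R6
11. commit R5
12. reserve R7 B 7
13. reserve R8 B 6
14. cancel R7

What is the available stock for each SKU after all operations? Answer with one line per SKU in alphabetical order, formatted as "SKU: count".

Step 1: reserve R1 A 7 -> on_hand[A=42 B=36] avail[A=35 B=36] open={R1}
Step 2: commit R1 -> on_hand[A=35 B=36] avail[A=35 B=36] open={}
Step 3: reserve R2 B 7 -> on_hand[A=35 B=36] avail[A=35 B=29] open={R2}
Step 4: cancel R2 -> on_hand[A=35 B=36] avail[A=35 B=36] open={}
Step 5: reserve R3 B 6 -> on_hand[A=35 B=36] avail[A=35 B=30] open={R3}
Step 6: commit R3 -> on_hand[A=35 B=30] avail[A=35 B=30] open={}
Step 7: reserve R4 B 5 -> on_hand[A=35 B=30] avail[A=35 B=25] open={R4}
Step 8: reserve R5 A 6 -> on_hand[A=35 B=30] avail[A=29 B=25] open={R4,R5}
Step 9: reserve R6 B 3 -> on_hand[A=35 B=30] avail[A=29 B=22] open={R4,R5,R6}
Step 10: commit R6 -> on_hand[A=35 B=27] avail[A=29 B=22] open={R4,R5}
Step 11: commit R5 -> on_hand[A=29 B=27] avail[A=29 B=22] open={R4}
Step 12: reserve R7 B 7 -> on_hand[A=29 B=27] avail[A=29 B=15] open={R4,R7}
Step 13: reserve R8 B 6 -> on_hand[A=29 B=27] avail[A=29 B=9] open={R4,R7,R8}
Step 14: cancel R7 -> on_hand[A=29 B=27] avail[A=29 B=16] open={R4,R8}

Answer: A: 29
B: 16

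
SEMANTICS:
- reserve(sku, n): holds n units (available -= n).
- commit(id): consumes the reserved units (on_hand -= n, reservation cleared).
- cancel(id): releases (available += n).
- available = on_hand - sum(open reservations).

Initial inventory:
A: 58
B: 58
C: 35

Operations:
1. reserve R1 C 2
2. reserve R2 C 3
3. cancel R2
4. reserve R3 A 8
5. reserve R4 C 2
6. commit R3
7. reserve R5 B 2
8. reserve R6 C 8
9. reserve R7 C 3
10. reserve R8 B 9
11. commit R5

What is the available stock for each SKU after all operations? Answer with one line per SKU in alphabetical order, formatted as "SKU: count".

Answer: A: 50
B: 47
C: 20

Derivation:
Step 1: reserve R1 C 2 -> on_hand[A=58 B=58 C=35] avail[A=58 B=58 C=33] open={R1}
Step 2: reserve R2 C 3 -> on_hand[A=58 B=58 C=35] avail[A=58 B=58 C=30] open={R1,R2}
Step 3: cancel R2 -> on_hand[A=58 B=58 C=35] avail[A=58 B=58 C=33] open={R1}
Step 4: reserve R3 A 8 -> on_hand[A=58 B=58 C=35] avail[A=50 B=58 C=33] open={R1,R3}
Step 5: reserve R4 C 2 -> on_hand[A=58 B=58 C=35] avail[A=50 B=58 C=31] open={R1,R3,R4}
Step 6: commit R3 -> on_hand[A=50 B=58 C=35] avail[A=50 B=58 C=31] open={R1,R4}
Step 7: reserve R5 B 2 -> on_hand[A=50 B=58 C=35] avail[A=50 B=56 C=31] open={R1,R4,R5}
Step 8: reserve R6 C 8 -> on_hand[A=50 B=58 C=35] avail[A=50 B=56 C=23] open={R1,R4,R5,R6}
Step 9: reserve R7 C 3 -> on_hand[A=50 B=58 C=35] avail[A=50 B=56 C=20] open={R1,R4,R5,R6,R7}
Step 10: reserve R8 B 9 -> on_hand[A=50 B=58 C=35] avail[A=50 B=47 C=20] open={R1,R4,R5,R6,R7,R8}
Step 11: commit R5 -> on_hand[A=50 B=56 C=35] avail[A=50 B=47 C=20] open={R1,R4,R6,R7,R8}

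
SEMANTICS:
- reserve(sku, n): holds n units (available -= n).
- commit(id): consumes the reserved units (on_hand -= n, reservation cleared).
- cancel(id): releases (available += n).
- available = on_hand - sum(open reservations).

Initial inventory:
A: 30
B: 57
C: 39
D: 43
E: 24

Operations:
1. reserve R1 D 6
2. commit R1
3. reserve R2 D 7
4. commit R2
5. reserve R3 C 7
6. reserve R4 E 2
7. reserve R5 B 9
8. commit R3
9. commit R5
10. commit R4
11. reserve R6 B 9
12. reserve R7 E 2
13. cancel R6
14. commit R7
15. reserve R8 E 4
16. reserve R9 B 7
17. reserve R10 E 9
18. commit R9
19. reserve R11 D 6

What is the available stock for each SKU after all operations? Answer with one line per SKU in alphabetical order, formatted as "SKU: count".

Answer: A: 30
B: 41
C: 32
D: 24
E: 7

Derivation:
Step 1: reserve R1 D 6 -> on_hand[A=30 B=57 C=39 D=43 E=24] avail[A=30 B=57 C=39 D=37 E=24] open={R1}
Step 2: commit R1 -> on_hand[A=30 B=57 C=39 D=37 E=24] avail[A=30 B=57 C=39 D=37 E=24] open={}
Step 3: reserve R2 D 7 -> on_hand[A=30 B=57 C=39 D=37 E=24] avail[A=30 B=57 C=39 D=30 E=24] open={R2}
Step 4: commit R2 -> on_hand[A=30 B=57 C=39 D=30 E=24] avail[A=30 B=57 C=39 D=30 E=24] open={}
Step 5: reserve R3 C 7 -> on_hand[A=30 B=57 C=39 D=30 E=24] avail[A=30 B=57 C=32 D=30 E=24] open={R3}
Step 6: reserve R4 E 2 -> on_hand[A=30 B=57 C=39 D=30 E=24] avail[A=30 B=57 C=32 D=30 E=22] open={R3,R4}
Step 7: reserve R5 B 9 -> on_hand[A=30 B=57 C=39 D=30 E=24] avail[A=30 B=48 C=32 D=30 E=22] open={R3,R4,R5}
Step 8: commit R3 -> on_hand[A=30 B=57 C=32 D=30 E=24] avail[A=30 B=48 C=32 D=30 E=22] open={R4,R5}
Step 9: commit R5 -> on_hand[A=30 B=48 C=32 D=30 E=24] avail[A=30 B=48 C=32 D=30 E=22] open={R4}
Step 10: commit R4 -> on_hand[A=30 B=48 C=32 D=30 E=22] avail[A=30 B=48 C=32 D=30 E=22] open={}
Step 11: reserve R6 B 9 -> on_hand[A=30 B=48 C=32 D=30 E=22] avail[A=30 B=39 C=32 D=30 E=22] open={R6}
Step 12: reserve R7 E 2 -> on_hand[A=30 B=48 C=32 D=30 E=22] avail[A=30 B=39 C=32 D=30 E=20] open={R6,R7}
Step 13: cancel R6 -> on_hand[A=30 B=48 C=32 D=30 E=22] avail[A=30 B=48 C=32 D=30 E=20] open={R7}
Step 14: commit R7 -> on_hand[A=30 B=48 C=32 D=30 E=20] avail[A=30 B=48 C=32 D=30 E=20] open={}
Step 15: reserve R8 E 4 -> on_hand[A=30 B=48 C=32 D=30 E=20] avail[A=30 B=48 C=32 D=30 E=16] open={R8}
Step 16: reserve R9 B 7 -> on_hand[A=30 B=48 C=32 D=30 E=20] avail[A=30 B=41 C=32 D=30 E=16] open={R8,R9}
Step 17: reserve R10 E 9 -> on_hand[A=30 B=48 C=32 D=30 E=20] avail[A=30 B=41 C=32 D=30 E=7] open={R10,R8,R9}
Step 18: commit R9 -> on_hand[A=30 B=41 C=32 D=30 E=20] avail[A=30 B=41 C=32 D=30 E=7] open={R10,R8}
Step 19: reserve R11 D 6 -> on_hand[A=30 B=41 C=32 D=30 E=20] avail[A=30 B=41 C=32 D=24 E=7] open={R10,R11,R8}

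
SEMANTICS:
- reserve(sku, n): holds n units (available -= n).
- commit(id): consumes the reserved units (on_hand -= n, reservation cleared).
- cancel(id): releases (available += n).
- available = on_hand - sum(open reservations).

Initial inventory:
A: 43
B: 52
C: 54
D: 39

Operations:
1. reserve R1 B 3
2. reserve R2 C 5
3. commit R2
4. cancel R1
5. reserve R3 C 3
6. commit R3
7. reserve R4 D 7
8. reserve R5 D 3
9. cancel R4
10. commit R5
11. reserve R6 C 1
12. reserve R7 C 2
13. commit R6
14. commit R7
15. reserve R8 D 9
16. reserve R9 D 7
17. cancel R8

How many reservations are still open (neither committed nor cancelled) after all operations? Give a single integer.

Answer: 1

Derivation:
Step 1: reserve R1 B 3 -> on_hand[A=43 B=52 C=54 D=39] avail[A=43 B=49 C=54 D=39] open={R1}
Step 2: reserve R2 C 5 -> on_hand[A=43 B=52 C=54 D=39] avail[A=43 B=49 C=49 D=39] open={R1,R2}
Step 3: commit R2 -> on_hand[A=43 B=52 C=49 D=39] avail[A=43 B=49 C=49 D=39] open={R1}
Step 4: cancel R1 -> on_hand[A=43 B=52 C=49 D=39] avail[A=43 B=52 C=49 D=39] open={}
Step 5: reserve R3 C 3 -> on_hand[A=43 B=52 C=49 D=39] avail[A=43 B=52 C=46 D=39] open={R3}
Step 6: commit R3 -> on_hand[A=43 B=52 C=46 D=39] avail[A=43 B=52 C=46 D=39] open={}
Step 7: reserve R4 D 7 -> on_hand[A=43 B=52 C=46 D=39] avail[A=43 B=52 C=46 D=32] open={R4}
Step 8: reserve R5 D 3 -> on_hand[A=43 B=52 C=46 D=39] avail[A=43 B=52 C=46 D=29] open={R4,R5}
Step 9: cancel R4 -> on_hand[A=43 B=52 C=46 D=39] avail[A=43 B=52 C=46 D=36] open={R5}
Step 10: commit R5 -> on_hand[A=43 B=52 C=46 D=36] avail[A=43 B=52 C=46 D=36] open={}
Step 11: reserve R6 C 1 -> on_hand[A=43 B=52 C=46 D=36] avail[A=43 B=52 C=45 D=36] open={R6}
Step 12: reserve R7 C 2 -> on_hand[A=43 B=52 C=46 D=36] avail[A=43 B=52 C=43 D=36] open={R6,R7}
Step 13: commit R6 -> on_hand[A=43 B=52 C=45 D=36] avail[A=43 B=52 C=43 D=36] open={R7}
Step 14: commit R7 -> on_hand[A=43 B=52 C=43 D=36] avail[A=43 B=52 C=43 D=36] open={}
Step 15: reserve R8 D 9 -> on_hand[A=43 B=52 C=43 D=36] avail[A=43 B=52 C=43 D=27] open={R8}
Step 16: reserve R9 D 7 -> on_hand[A=43 B=52 C=43 D=36] avail[A=43 B=52 C=43 D=20] open={R8,R9}
Step 17: cancel R8 -> on_hand[A=43 B=52 C=43 D=36] avail[A=43 B=52 C=43 D=29] open={R9}
Open reservations: ['R9'] -> 1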